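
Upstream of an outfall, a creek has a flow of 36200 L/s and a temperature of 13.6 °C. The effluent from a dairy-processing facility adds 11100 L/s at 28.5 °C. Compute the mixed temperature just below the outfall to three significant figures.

17.1 °C

Flow-weighted mixing: C = (Q_r C_r + Q_w C_w)/(Q_r + Q_w)
= (36200×13.6 + 11100×28.5)/(36200 + 11100) = 808700/47300 = 17.10 °C.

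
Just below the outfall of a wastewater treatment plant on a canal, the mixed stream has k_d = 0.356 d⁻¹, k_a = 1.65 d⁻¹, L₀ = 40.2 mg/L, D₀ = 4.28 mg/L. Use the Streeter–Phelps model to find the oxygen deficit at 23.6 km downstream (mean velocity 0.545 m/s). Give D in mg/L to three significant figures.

Travel time t = x/v = 23.6 km / (0.545 m/s) = 23600 m / 0.545 m/s = 43300 s = 0.5012 d.
k_d L₀/(k_a−k_d) = 0.356×40.2/(1.65−0.356) = 14.31/1.294 = 11.06 mg/L.
e^(−k_d t) = e^(−0.356×0.5012) = 0.8366; e^(−k_a t) = e^(−1.65×0.5012) = 0.4374.
D = 11.06 × (0.8366 − 0.4374) + 4.28 × 0.4374 = 4.415 + 1.872 = 6.287 mg/L.

D ≈ 6.29 mg/L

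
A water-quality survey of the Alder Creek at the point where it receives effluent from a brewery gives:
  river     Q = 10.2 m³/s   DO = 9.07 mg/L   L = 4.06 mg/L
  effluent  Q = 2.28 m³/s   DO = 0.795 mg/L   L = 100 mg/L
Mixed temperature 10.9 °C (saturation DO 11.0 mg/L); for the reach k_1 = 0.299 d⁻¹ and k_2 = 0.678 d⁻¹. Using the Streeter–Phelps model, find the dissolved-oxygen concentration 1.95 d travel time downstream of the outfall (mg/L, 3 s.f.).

DO ≈ 5.12 mg/L

Mixed DO = (10.2×9.07 + 2.28×0.795)/(10.2+2.28) = 94.33/12.48 = 7.558 mg/L.
Mixed L₀ = (10.2×4.06 + 2.28×100)/(12.48) = 269.4/12.48 = 21.59 mg/L.
Initial deficit D₀ = C_s − DO₀ = 11.0 − 7.558 = 3.442 mg/L.
D(1.95) = [0.299×21.59/(0.678−0.299)](e^(−0.299×1.95) − e^(−0.678×1.95)) + 3.442 e^(−0.678×1.95)
= 17.03 × (0.5582 − 0.2666) + 3.442 × 0.2666 = 5.884 mg/L.
DO = 11.0 − 5.884 = 5.116 mg/L.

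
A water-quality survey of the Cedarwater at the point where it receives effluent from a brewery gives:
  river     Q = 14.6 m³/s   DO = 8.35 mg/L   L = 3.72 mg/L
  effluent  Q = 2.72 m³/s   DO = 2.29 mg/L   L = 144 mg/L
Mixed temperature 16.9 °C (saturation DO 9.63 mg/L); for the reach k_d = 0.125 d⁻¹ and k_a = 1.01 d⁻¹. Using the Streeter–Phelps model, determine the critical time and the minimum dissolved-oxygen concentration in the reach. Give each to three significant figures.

Mixed DO = (14.6×8.35 + 2.72×2.29)/(14.6+2.72) = 128.1/17.32 = 7.398 mg/L.
Mixed L₀ = (14.6×3.72 + 2.72×144)/(17.32) = 446.0/17.32 = 25.75 mg/L.
Initial deficit D₀ = C_s − DO₀ = 9.63 − 7.398 = 2.232 mg/L.
t_c = (1/0.8850) ln[(1.01/0.125)(1 − 2.232×0.8850/(0.125×25.75))] = 1.130 × ln(3.122) = 1.286 d.
D_c = (0.125/1.01) × 25.75 × e^(−0.125×1.286) = 0.1238 × 25.75 × 0.8515 = 2.714 mg/L.
Minimum DO = 9.63 − 2.714 = 6.916 mg/L.

t_c ≈ 1.29 d; minimum DO ≈ 6.92 mg/L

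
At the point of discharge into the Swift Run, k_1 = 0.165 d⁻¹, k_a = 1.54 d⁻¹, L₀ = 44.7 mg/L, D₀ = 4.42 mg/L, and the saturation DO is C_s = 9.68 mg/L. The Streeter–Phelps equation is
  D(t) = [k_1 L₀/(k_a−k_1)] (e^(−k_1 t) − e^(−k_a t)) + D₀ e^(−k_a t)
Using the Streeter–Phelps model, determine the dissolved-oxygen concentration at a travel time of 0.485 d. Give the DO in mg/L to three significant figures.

DO ≈ 5.18 mg/L

k_1 L₀/(k_a−k_1) = 0.165×44.7/(1.54−0.165) = 7.376/1.375 = 5.364 mg/L.
e^(−k_1 t) = e^(−0.165×0.4850) = 0.9231; e^(−k_a t) = e^(−1.54×0.4850) = 0.4738.
D = 5.364 × (0.9231 − 0.4738) + 4.42 × 0.4738 = 2.410 + 2.094 = 4.504 mg/L.
DO = C_s − D = 9.68 − 4.504 = 5.176 mg/L.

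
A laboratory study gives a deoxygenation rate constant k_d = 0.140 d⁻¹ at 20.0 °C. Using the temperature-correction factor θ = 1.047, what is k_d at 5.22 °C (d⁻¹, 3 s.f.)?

k_d ≈ 0.0710 d⁻¹

k_d(T₂) = k_d(T₁) · θ^(T₂−T₁) = 0.140 × 1.047^(5.22−20.0)
= 0.140 × 1.047^-14.8 = 0.140 × 0.5072 = 0.07101 d⁻¹.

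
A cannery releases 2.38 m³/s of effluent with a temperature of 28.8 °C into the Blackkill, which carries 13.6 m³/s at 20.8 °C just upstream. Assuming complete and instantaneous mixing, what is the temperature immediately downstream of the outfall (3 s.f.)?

22.0 °C

Flow-weighted mixing: C = (Q_r C_r + Q_w C_w)/(Q_r + Q_w)
= (13.6×20.8 + 2.38×28.8)/(13.6 + 2.38) = 351.4/15.98 = 21.99 °C.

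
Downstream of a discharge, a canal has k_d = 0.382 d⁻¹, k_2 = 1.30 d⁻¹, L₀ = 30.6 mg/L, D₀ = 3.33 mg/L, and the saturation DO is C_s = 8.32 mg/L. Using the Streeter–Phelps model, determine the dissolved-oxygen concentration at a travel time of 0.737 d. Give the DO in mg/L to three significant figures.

DO ≈ 2.32 mg/L

k_d L₀/(k_2−k_d) = 0.382×30.6/(1.30−0.382) = 11.69/0.9180 = 12.73 mg/L.
e^(−k_d t) = e^(−0.382×0.7370) = 0.7546; e^(−k_2 t) = e^(−1.30×0.7370) = 0.3836.
D = 12.73 × (0.7546 − 0.3836) + 3.33 × 0.3836 = 4.724 + 1.277 = 6.002 mg/L.
DO = C_s − D = 8.32 − 6.002 = 2.318 mg/L.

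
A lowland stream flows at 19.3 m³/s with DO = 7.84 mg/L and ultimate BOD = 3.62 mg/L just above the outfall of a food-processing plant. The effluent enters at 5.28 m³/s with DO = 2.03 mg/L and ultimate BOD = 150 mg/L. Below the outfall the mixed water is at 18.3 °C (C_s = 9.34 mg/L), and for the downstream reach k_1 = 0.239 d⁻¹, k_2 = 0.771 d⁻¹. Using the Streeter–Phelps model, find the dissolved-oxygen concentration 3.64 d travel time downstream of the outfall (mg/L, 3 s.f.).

DO ≈ 3.53 mg/L

Mixed DO = (19.3×7.84 + 5.28×2.03)/(19.3+5.28) = 162.0/24.58 = 6.592 mg/L.
Mixed L₀ = (19.3×3.62 + 5.28×150)/(24.58) = 861.9/24.58 = 35.06 mg/L.
Initial deficit D₀ = C_s − DO₀ = 9.34 − 6.592 = 2.748 mg/L.
D(3.64) = [0.239×35.06/(0.771−0.239)](e^(−0.239×3.64) − e^(−0.771×3.64)) + 2.748 e^(−0.771×3.64)
= 15.75 × (0.4190 − 0.06042) + 2.748 × 0.06042 = 5.814 mg/L.
DO = 9.34 − 5.814 = 3.526 mg/L.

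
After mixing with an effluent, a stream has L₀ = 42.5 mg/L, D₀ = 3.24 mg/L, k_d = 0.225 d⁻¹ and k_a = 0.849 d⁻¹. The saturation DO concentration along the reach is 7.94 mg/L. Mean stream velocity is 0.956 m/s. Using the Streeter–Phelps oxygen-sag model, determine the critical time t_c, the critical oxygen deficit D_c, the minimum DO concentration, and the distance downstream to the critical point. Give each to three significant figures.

t_c ≈ 1.75 d; D_c ≈ 7.60 mg/L; min DO ≈ 0.338 mg/L; x_c ≈ 144 km

t_c = [1/(k_a−k_d)] ln[(k_a/k_d)(1 − D₀(k_a−k_d)/(k_d L₀))]
= [1/(0.849−0.225)] ln[(0.849/0.225)(1 − 3.24×0.6240/(0.225×42.5))]
= (1/0.6240) ln[3.773 × 0.7886] = 1.603 × ln(2.976) = 1.603 × 1.090 = 1.747 d.
L(t_c) = L₀ e^(−k_d t_c) = 42.5 × 0.6749 = 28.68 mg/L, and at the critical point k_a D_c = k_d L, so D_c = (0.225/0.849) × 28.68 = 7.602 mg/L.
Minimum DO = C_s − D_c = 7.94 − 7.602 = 0.3384 mg/L.
x_c = v t_c = 0.956 m/s × 1.747 d × 86400 s/d = 144300 m ≈ 144 km.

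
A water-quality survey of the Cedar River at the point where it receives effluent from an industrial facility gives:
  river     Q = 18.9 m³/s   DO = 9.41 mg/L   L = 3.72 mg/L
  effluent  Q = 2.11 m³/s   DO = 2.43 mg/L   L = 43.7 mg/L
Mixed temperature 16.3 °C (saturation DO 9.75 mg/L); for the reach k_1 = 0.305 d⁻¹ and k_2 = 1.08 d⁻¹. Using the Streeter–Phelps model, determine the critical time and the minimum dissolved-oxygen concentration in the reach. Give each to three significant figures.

t_c ≈ 1.09 d; minimum DO ≈ 8.18 mg/L

Mixed DO = (18.9×9.41 + 2.11×2.43)/(18.9+2.11) = 183.0/21.01 = 8.709 mg/L.
Mixed L₀ = (18.9×3.72 + 2.11×43.7)/(21.01) = 162.5/21.01 = 7.735 mg/L.
Initial deficit D₀ = C_s − DO₀ = 9.75 − 8.709 = 1.041 mg/L.
t_c = (1/0.7750) ln[(1.08/0.305)(1 − 1.041×0.7750/(0.305×7.735))] = 1.290 × ln(2.330) = 1.091 d.
D_c = (0.305/1.08) × 7.735 × e^(−0.305×1.091) = 0.2824 × 7.735 × 0.7168 = 1.566 mg/L.
Minimum DO = 9.75 − 1.566 = 8.184 mg/L.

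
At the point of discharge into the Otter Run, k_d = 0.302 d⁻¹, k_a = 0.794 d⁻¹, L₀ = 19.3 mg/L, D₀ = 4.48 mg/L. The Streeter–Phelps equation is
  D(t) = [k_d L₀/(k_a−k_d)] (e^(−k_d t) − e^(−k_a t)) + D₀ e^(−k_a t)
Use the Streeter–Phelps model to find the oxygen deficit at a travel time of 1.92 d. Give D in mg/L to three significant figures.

D ≈ 5.03 mg/L

k_d L₀/(k_a−k_d) = 0.302×19.3/(0.794−0.302) = 5.829/0.4920 = 11.85 mg/L.
e^(−k_d t) = e^(−0.302×1.920) = 0.5600; e^(−k_a t) = e^(−0.794×1.920) = 0.2177.
D = 11.85 × (0.5600 − 0.2177) + 4.48 × 0.2177 = 4.055 + 0.9754 = 5.030 mg/L.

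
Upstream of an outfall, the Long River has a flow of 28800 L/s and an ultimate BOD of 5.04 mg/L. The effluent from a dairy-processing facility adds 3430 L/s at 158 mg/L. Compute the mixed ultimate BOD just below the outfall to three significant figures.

Flow-weighted mixing: C = (Q_r C_r + Q_w C_w)/(Q_r + Q_w)
= (28800×5.04 + 3430×158)/(28800 + 3430) = 687100/32230 = 21.32 mg/L.

21.3 mg/L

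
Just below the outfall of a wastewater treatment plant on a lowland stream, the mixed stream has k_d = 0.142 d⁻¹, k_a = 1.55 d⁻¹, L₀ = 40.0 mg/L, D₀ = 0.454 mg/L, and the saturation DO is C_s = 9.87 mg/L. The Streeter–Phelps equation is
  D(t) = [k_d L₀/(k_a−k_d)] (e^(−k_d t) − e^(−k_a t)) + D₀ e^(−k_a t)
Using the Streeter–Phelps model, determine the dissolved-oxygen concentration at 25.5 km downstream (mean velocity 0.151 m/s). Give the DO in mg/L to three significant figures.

Travel time t = x/v = 25.5 km / (0.151 m/s) = 25500 m / 0.151 m/s = 168900 s = 1.955 d.
k_d L₀/(k_a−k_d) = 0.142×40.0/(1.55−0.142) = 5.680/1.408 = 4.034 mg/L.
e^(−k_d t) = e^(−0.142×1.955) = 0.7576; e^(−k_a t) = e^(−1.55×1.955) = 0.04834.
D = 4.034 × (0.7576 − 0.04834) + 0.454 × 0.04834 = 2.861 + 0.02194 = 2.883 mg/L.
DO = C_s − D = 9.87 − 2.883 = 6.987 mg/L.

DO ≈ 6.99 mg/L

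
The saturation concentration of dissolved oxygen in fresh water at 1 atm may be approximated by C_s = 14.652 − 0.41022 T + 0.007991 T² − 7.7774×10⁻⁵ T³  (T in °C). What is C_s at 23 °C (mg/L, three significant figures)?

C_s ≈ 8.50 mg/L

C_s = 14.652 − 0.41022×23 + 0.007991×23² − 7.7774×10⁻⁵×23³ = 8.498 mg/L.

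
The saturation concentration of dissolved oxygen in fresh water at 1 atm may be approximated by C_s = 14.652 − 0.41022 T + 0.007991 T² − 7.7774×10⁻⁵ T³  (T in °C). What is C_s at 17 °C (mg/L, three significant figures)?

C_s ≈ 9.61 mg/L

C_s = 14.652 − 0.41022×17 + 0.007991×17² − 7.7774×10⁻⁵×17³ = 9.606 mg/L.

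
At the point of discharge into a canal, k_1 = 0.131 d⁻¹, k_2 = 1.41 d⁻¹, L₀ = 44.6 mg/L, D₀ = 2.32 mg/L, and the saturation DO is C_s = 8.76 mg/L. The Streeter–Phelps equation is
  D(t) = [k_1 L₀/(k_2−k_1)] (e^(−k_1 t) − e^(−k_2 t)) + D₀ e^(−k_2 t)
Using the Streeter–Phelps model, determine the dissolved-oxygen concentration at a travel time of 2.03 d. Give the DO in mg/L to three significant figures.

DO ≈ 5.39 mg/L

k_1 L₀/(k_2−k_1) = 0.131×44.6/(1.41−0.131) = 5.843/1.279 = 4.568 mg/L.
e^(−k_1 t) = e^(−0.131×2.030) = 0.7665; e^(−k_2 t) = e^(−1.41×2.030) = 0.05714.
D = 4.568 × (0.7665 − 0.05714) + 2.32 × 0.05714 = 3.240 + 0.1326 = 3.373 mg/L.
DO = C_s − D = 8.76 − 3.373 = 5.387 mg/L.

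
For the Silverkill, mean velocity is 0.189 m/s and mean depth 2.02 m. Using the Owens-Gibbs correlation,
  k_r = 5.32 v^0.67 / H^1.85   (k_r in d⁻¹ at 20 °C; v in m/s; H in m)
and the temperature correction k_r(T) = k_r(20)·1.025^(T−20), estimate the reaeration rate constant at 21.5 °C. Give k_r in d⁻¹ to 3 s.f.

k_r ≈ 0.492 d⁻¹

k_r(20) = 5.32 × 0.189^0.67 / 2.02^1.85 = 5.32 × 0.3275 / 3.672 = 0.4745 d⁻¹.
k_r(21.5) = 0.4745 × 1.025^(21.5−20) = 0.4745 × 1.038 = 0.4924 d⁻¹.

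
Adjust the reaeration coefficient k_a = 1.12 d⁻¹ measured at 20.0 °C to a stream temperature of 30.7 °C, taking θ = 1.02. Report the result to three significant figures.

k_a ≈ 1.38 d⁻¹

k_a(T₂) = k_a(T₁) · θ^(T₂−T₁) = 1.12 × 1.02^(30.7−20.0)
= 1.12 × 1.02^10.7 = 1.12 × 1.236 = 1.384 d⁻¹.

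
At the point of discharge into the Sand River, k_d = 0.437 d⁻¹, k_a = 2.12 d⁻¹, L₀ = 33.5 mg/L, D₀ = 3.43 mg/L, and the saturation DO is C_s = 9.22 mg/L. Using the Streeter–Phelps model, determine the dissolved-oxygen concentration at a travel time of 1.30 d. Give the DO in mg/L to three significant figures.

k_d L₀/(k_a−k_d) = 0.437×33.5/(2.12−0.437) = 14.64/1.683 = 8.698 mg/L.
e^(−k_d t) = e^(−0.437×1.300) = 0.5666; e^(−k_a t) = e^(−2.12×1.300) = 0.06355.
D = 8.698 × (0.5666 − 0.06355) + 3.43 × 0.06355 = 4.376 + 0.2180 = 4.594 mg/L.
DO = C_s − D = 9.22 − 4.594 = 4.626 mg/L.

DO ≈ 4.63 mg/L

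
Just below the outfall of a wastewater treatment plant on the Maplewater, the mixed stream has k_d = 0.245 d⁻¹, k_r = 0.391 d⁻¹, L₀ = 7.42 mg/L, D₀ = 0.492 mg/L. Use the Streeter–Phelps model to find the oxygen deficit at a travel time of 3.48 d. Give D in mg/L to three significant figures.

k_d L₀/(k_r−k_d) = 0.245×7.42/(0.391−0.245) = 1.818/0.1460 = 12.45 mg/L.
e^(−k_d t) = e^(−0.245×3.480) = 0.4263; e^(−k_r t) = e^(−0.391×3.480) = 0.2565.
D = 12.45 × (0.4263 − 0.2565) + 0.492 × 0.2565 = 2.114 + 0.1262 = 2.241 mg/L.

D ≈ 2.24 mg/L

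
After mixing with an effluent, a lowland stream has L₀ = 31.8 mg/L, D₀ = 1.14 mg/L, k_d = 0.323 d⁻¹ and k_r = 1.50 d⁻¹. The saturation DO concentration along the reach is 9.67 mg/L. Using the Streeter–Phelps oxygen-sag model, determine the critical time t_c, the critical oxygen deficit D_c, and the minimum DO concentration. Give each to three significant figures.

At the critical point dD/dt = 0, so k_d L₀ e^(−k_d t) = k_r D. Substituting D(t) from the Streeter–Phelps equation and solving for t gives
t_c = ln[(k_r/k_d)(1 − D₀(k_r−k_d)/(k_d L₀))] / (k_r−k_d).
Here k_r−k_d = 1.177 d⁻¹ and 1 − D₀(k_r−k_d)/(k_d L₀) = 1 − 1.14×1.177/(0.323×31.8) = 0.8694, so
t_c = ln(4.644 × 0.8694) / 1.177 = 1.396 / 1.177 = 1.186 d.
L(t_c) = L₀ e^(−k_d t_c) = 31.8 × 0.6818 = 21.68 mg/L, and at the critical point k_r D_c = k_d L, so D_c = (0.323/1.50) × 21.68 = 4.669 mg/L.
Minimum DO = C_s − D_c = 9.67 − 4.669 = 5.001 mg/L.

t_c ≈ 1.19 d; D_c ≈ 4.67 mg/L; min DO ≈ 5.00 mg/L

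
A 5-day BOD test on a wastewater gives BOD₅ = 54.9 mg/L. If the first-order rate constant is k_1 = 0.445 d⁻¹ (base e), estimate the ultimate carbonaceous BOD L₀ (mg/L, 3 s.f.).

BOD₅ = L₀(1 − e^(−5k_1)) ⇒ L₀ = BOD₅ / (1 − e^(−5×0.445))
= 54.9 / (1 − 0.1081) = 54.9 / 0.8919 = 61.55 mg/L.

L₀ ≈ 61.6 mg/L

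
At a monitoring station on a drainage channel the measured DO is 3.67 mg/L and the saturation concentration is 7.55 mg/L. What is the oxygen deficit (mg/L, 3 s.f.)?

D ≈ 3.88 mg/L

D = C_s − C = 7.55 − 3.67 = 3.88 mg/L.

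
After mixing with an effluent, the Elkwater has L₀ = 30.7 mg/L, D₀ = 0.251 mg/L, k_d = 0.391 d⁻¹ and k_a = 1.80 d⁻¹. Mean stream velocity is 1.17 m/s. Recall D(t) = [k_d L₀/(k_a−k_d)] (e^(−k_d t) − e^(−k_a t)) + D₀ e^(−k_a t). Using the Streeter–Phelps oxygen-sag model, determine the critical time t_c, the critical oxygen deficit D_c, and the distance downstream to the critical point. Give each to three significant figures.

At the critical point dD/dt = 0, so k_d L₀ e^(−k_d t) = k_a D. Substituting D(t) from the Streeter–Phelps equation and solving for t gives
t_c = ln[(k_a/k_d)(1 − D₀(k_a−k_d)/(k_d L₀))] / (k_a−k_d).
Here k_a−k_d = 1.409 d⁻¹ and 1 − D₀(k_a−k_d)/(k_d L₀) = 1 − 0.251×1.409/(0.391×30.7) = 0.9705, so
t_c = ln(4.604 × 0.9705) / 1.409 = 1.497 / 1.409 = 1.062 d.
D_c = (k_d/k_a) L₀ e^(−k_d t_c) = (0.391/1.80) × 30.7 × e^(−0.391×1.062) = 0.2172 × 30.7 × 0.6601 = 4.402 mg/L.
x_c = v t_c = 1.17 m/s × 1.062 d × 86400 s/d = 107400 m ≈ 107 km.

t_c ≈ 1.06 d; D_c ≈ 4.40 mg/L; x_c ≈ 107 km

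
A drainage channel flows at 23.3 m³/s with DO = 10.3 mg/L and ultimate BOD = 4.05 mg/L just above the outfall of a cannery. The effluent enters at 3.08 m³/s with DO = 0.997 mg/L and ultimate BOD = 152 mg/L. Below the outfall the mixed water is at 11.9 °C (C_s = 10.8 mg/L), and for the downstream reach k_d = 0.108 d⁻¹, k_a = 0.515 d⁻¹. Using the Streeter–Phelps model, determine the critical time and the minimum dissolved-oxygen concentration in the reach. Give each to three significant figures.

t_c ≈ 3.03 d; minimum DO ≈ 7.58 mg/L

Mixed DO = (23.3×10.3 + 3.08×0.997)/(23.3+3.08) = 243.1/26.38 = 9.214 mg/L.
Mixed L₀ = (23.3×4.05 + 3.08×152)/(26.38) = 562.5/26.38 = 21.32 mg/L.
Initial deficit D₀ = C_s − DO₀ = 10.8 − 9.214 = 1.586 mg/L.
t_c = (1/0.4070) ln[(0.515/0.108)(1 − 1.586×0.4070/(0.108×21.32))] = 2.457 × ln(3.432) = 3.030 d.
D_c = (0.108/0.515) × 21.32 × e^(−0.108×3.030) = 0.2097 × 21.32 × 0.7209 = 3.224 mg/L.
Minimum DO = 10.8 − 3.224 = 7.576 mg/L.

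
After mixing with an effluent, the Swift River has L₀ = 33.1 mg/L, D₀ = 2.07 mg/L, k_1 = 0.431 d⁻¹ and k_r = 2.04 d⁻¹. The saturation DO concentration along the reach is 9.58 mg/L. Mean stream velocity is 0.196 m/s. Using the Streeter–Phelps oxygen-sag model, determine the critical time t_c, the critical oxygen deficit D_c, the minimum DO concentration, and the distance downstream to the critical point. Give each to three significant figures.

t_c ≈ 0.801 d; D_c ≈ 4.95 mg/L; min DO ≈ 4.63 mg/L; x_c ≈ 13.6 km

With k_r/k_1 = 4.733 and 1 − D₀(k_r−k_1)/(k_1 L₀) = 0.7665,
t_c = ln(4.733 × 0.7665) / (2.04 − 0.431) = ln(3.628) / 1.609 = 1.289/1.609 = 0.8009 d.
D_c = (k_1/k_r) L₀ e^(−k_1 t_c) = (0.431/2.04) × 33.1 × e^(−0.431×0.8009) = 0.2113 × 33.1 × 0.7081 = 4.952 mg/L.
Minimum DO = C_s − D_c = 9.58 − 4.952 = 4.628 mg/L.
x_c = v t_c = 0.196 m/s × 0.8009 d × 86400 s/d = 13560 m ≈ 13.6 km.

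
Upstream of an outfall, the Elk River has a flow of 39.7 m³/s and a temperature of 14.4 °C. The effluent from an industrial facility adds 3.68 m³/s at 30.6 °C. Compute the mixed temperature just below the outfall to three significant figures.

15.8 °C

Flow-weighted mixing: C = (Q_r C_r + Q_w C_w)/(Q_r + Q_w)
= (39.7×14.4 + 3.68×30.6)/(39.7 + 3.68) = 684.3/43.38 = 15.77 °C.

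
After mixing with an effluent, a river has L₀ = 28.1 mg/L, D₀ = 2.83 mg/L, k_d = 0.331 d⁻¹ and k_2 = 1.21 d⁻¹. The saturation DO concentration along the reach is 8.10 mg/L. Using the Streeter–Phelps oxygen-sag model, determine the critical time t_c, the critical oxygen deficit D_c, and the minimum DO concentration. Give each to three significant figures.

t_c ≈ 1.12 d; D_c ≈ 5.30 mg/L; min DO ≈ 2.80 mg/L

t_c = [1/(k_2−k_d)] ln[(k_2/k_d)(1 − D₀(k_2−k_d)/(k_d L₀))]
= [1/(1.21−0.331)] ln[(1.21/0.331)(1 − 2.83×0.8790/(0.331×28.1))]
= (1/0.8790) ln[3.656 × 0.7326] = 1.138 × ln(2.678) = 1.138 × 0.9850 = 1.121 d.
D_c = (k_d/k_2) L₀ e^(−k_d t_c) = (0.331/1.21) × 28.1 × e^(−0.331×1.121) = 0.2736 × 28.1 × 0.6901 = 5.305 mg/L.
Minimum DO = C_s − D_c = 8.10 − 5.305 = 2.795 mg/L.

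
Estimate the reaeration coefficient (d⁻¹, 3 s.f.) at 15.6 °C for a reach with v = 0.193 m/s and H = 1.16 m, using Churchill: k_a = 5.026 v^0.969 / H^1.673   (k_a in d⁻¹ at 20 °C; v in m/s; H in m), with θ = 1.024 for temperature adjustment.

k_a(20) = 5.026 × 0.193^0.969 / 1.16^1.673 = 5.026 × 0.2031 / 1.282 = 0.7963 d⁻¹.
k_a(15.6) = 0.7963 × 1.024^(15.6−20) = 0.7963 × 0.9009 = 0.7174 d⁻¹.

k_a ≈ 0.717 d⁻¹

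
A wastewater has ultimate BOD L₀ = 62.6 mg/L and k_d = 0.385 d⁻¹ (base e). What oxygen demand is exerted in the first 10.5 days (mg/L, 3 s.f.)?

y ≈ 61.5 mg/L

y_t = L₀(1 − e^(−k_d t)) = 62.6 × (1 − e^(−0.385×10.5))
= 62.6 × (1 − 0.01755) = 62.6 × 0.9824 = 61.50 mg/L.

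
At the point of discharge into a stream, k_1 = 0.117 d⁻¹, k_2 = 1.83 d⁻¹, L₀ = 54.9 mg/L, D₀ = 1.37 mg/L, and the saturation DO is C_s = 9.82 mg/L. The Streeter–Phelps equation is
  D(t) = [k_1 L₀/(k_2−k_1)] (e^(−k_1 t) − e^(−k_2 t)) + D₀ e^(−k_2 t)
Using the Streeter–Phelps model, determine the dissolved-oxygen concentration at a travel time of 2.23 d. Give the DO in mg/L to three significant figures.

k_1 L₀/(k_2−k_1) = 0.117×54.9/(1.83−0.117) = 6.423/1.713 = 3.750 mg/L.
e^(−k_1 t) = e^(−0.117×2.230) = 0.7704; e^(−k_2 t) = e^(−1.83×2.230) = 0.01689.
D = 3.750 × (0.7704 − 0.01689) + 1.37 × 0.01689 = 2.825 + 0.02314 = 2.848 mg/L.
DO = C_s − D = 9.82 − 2.848 = 6.972 mg/L.

DO ≈ 6.97 mg/L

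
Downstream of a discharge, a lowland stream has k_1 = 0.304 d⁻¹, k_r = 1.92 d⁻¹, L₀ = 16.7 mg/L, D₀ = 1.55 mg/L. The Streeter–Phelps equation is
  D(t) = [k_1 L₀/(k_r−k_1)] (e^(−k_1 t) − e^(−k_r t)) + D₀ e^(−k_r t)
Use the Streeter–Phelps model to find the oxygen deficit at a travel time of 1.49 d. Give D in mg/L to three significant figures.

D ≈ 1.91 mg/L

k_1 L₀/(k_r−k_1) = 0.304×16.7/(1.92−0.304) = 5.077/1.616 = 3.142 mg/L.
e^(−k_1 t) = e^(−0.304×1.490) = 0.6357; e^(−k_r t) = e^(−1.92×1.490) = 0.05722.
D = 3.142 × (0.6357 − 0.05722) + 1.55 × 0.05722 = 1.817 + 0.08870 = 1.906 mg/L.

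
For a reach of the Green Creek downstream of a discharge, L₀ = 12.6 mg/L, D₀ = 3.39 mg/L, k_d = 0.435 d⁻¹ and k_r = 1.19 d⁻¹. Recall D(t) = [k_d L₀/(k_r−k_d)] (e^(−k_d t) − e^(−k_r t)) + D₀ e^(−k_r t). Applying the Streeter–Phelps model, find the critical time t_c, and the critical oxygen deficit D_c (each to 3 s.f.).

t_c = [1/(k_r−k_d)] ln[(k_r/k_d)(1 − D₀(k_r−k_d)/(k_d L₀))]
= [1/(1.19−0.435)] ln[(1.19/0.435)(1 − 3.39×0.7550/(0.435×12.6))]
= (1/0.7550) ln[2.736 × 0.5330] = 1.325 × ln(1.458) = 1.325 × 0.3772 = 0.4996 d.
D_c = (k_d/k_r) L₀ e^(−k_d t_c) = (0.435/1.19) × 12.6 × e^(−0.435×0.4996) = 0.3655 × 12.6 × 0.8047 = 3.706 mg/L.

t_c ≈ 0.500 d; D_c ≈ 3.71 mg/L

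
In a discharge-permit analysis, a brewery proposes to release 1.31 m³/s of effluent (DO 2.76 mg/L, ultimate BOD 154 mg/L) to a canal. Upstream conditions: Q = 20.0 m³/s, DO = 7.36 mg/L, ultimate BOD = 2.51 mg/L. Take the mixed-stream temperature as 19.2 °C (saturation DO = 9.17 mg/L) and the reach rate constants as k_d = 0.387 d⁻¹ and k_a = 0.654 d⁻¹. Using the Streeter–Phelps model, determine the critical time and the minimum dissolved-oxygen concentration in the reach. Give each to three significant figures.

t_c ≈ 1.48 d; minimum DO ≈ 5.22 mg/L

Mixed DO = (20.0×7.36 + 1.31×2.76)/(20.0+1.31) = 150.8/21.31 = 7.077 mg/L.
Mixed L₀ = (20.0×2.51 + 1.31×154)/(21.31) = 251.9/21.31 = 11.82 mg/L.
Initial deficit D₀ = C_s − DO₀ = 9.17 − 7.077 = 2.093 mg/L.
t_c = (1/0.2670) ln[(0.654/0.387)(1 − 2.093×0.2670/(0.387×11.82))] = 3.745 × ln(1.484) = 1.477 d.
D_c = (0.387/0.654) × 11.82 × e^(−0.387×1.477) = 0.5917 × 11.82 × 0.5646 = 3.950 mg/L.
Minimum DO = 9.17 − 3.950 = 5.220 mg/L.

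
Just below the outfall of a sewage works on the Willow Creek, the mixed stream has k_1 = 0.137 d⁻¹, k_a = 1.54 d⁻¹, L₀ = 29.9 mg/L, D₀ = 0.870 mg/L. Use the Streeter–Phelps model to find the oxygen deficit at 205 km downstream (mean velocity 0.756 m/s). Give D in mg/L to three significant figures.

Travel time t = x/v = 205 km / (0.756 m/s) = 205000 m / 0.756 m/s = 271200 s = 3.138 d.
k_1 L₀/(k_a−k_1) = 0.137×29.9/(1.54−0.137) = 4.096/1.403 = 2.920 mg/L.
e^(−k_1 t) = e^(−0.137×3.138) = 0.6505; e^(−k_a t) = e^(−1.54×3.138) = 0.007961.
D = 2.920 × (0.6505 − 0.007961) + 0.870 × 0.007961 = 1.876 + 0.006926 = 1.883 mg/L.

D ≈ 1.88 mg/L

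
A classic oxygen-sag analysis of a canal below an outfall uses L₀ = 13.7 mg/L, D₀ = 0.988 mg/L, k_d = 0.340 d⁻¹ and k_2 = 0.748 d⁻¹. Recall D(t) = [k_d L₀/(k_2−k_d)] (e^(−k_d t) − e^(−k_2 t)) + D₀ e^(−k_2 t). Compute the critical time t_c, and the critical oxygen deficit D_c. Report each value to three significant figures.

t_c ≈ 1.71 d; D_c ≈ 3.48 mg/L

With k_2/k_d = 2.200 and 1 − D₀(k_2−k_d)/(k_d L₀) = 0.9135,
t_c = ln(2.200 × 0.9135) / (0.748 − 0.340) = ln(2.010) / 0.4080 = 0.6979/0.4080 = 1.711 d.
L(t_c) = L₀ e^(−k_d t_c) = 13.7 × 0.5590 = 7.658 mg/L, and at the critical point k_2 D_c = k_d L, so D_c = (0.340/0.748) × 7.658 = 3.481 mg/L.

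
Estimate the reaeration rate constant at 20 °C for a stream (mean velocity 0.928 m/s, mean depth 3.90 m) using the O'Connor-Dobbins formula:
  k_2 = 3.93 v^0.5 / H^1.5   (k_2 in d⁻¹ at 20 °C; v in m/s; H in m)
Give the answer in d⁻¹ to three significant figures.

k_2 = 3.93 × 0.928^0.5 / 3.90^1.5 = 3.93 × 0.9633 / 7.702 = 0.4916 d⁻¹.

k_2 ≈ 0.492 d⁻¹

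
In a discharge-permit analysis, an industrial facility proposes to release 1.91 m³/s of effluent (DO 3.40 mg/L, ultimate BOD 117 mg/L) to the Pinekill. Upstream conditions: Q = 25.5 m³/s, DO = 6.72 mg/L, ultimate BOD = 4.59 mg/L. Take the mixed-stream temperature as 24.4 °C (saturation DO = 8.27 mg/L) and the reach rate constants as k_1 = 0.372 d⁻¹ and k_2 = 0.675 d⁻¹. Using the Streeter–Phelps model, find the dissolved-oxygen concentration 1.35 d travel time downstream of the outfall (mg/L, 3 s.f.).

DO ≈ 4.46 mg/L

Mixed DO = (25.5×6.72 + 1.91×3.40)/(25.5+1.91) = 177.9/27.41 = 6.489 mg/L.
Mixed L₀ = (25.5×4.59 + 1.91×117)/(27.41) = 340.5/27.41 = 12.42 mg/L.
Initial deficit D₀ = C_s − DO₀ = 8.27 − 6.489 = 1.781 mg/L.
D(1.35) = [0.372×12.42/(0.675−0.372)](e^(−0.372×1.35) − e^(−0.675×1.35)) + 1.781 e^(−0.675×1.35)
= 15.25 × (0.6052 − 0.4020) + 1.781 × 0.4020 = 3.815 mg/L.
DO = 8.27 − 3.815 = 4.455 mg/L.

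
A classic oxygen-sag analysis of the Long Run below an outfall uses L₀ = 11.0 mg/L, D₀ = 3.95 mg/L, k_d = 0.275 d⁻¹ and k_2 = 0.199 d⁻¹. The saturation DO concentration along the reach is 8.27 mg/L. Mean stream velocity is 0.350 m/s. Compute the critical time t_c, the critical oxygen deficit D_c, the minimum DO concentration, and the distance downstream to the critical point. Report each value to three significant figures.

t_c = [1/(k_2−k_d)] ln[(k_2/k_d)(1 − D₀(k_2−k_d)/(k_d L₀))]
= [1/(0.199−0.275)] ln[(0.199/0.275)(1 − 3.95×-0.07600/(0.275×11.0))]
= (1/-0.07600) ln[0.7236 × 1.099] = -13.16 × ln(0.7954) = -13.16 × -0.2288 = 3.011 d.
D_c = (k_d/k_2) L₀ e^(−k_d t_c) = (0.275/0.199) × 11.0 × e^(−0.275×3.011) = 1.382 × 11.0 × 0.4369 = 6.641 mg/L.
Minimum DO = C_s − D_c = 8.27 − 6.641 = 1.629 mg/L.
x_c = v t_c = 0.350 m/s × 3.011 d × 86400 s/d = 91060 m ≈ 91.1 km.

t_c ≈ 3.01 d; D_c ≈ 6.64 mg/L; min DO ≈ 1.63 mg/L; x_c ≈ 91.1 km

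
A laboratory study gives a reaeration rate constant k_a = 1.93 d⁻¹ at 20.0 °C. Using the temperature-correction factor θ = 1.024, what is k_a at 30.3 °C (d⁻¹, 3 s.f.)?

k_a(T₂) = k_a(T₁) · θ^(T₂−T₁) = 1.93 × 1.024^(30.3−20.0)
= 1.93 × 1.024^10.3 = 1.93 × 1.277 = 2.464 d⁻¹.

k_a ≈ 2.46 d⁻¹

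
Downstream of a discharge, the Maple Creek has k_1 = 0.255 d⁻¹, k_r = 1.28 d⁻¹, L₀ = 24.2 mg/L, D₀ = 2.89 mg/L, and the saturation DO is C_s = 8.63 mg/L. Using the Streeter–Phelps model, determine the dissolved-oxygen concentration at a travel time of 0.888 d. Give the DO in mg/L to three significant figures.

DO ≈ 4.83 mg/L

k_1 L₀/(k_r−k_1) = 0.255×24.2/(1.28−0.255) = 6.171/1.025 = 6.020 mg/L.
e^(−k_1 t) = e^(−0.255×0.8880) = 0.7974; e^(−k_r t) = e^(−1.28×0.8880) = 0.3209.
D = 6.020 × (0.7974 − 0.3209) + 2.89 × 0.3209 = 2.869 + 0.9274 = 3.796 mg/L.
DO = C_s − D = 8.63 − 3.796 = 4.834 mg/L.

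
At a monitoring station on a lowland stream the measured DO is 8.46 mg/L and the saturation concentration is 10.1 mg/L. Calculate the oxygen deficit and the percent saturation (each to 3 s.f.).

D ≈ 1.64 mg/L; 83.8 % saturation

D = C_s − C = 10.1 − 8.46 = 1.64 mg/L.
% saturation = 8.46/10.1 × 100 = 83.8 %.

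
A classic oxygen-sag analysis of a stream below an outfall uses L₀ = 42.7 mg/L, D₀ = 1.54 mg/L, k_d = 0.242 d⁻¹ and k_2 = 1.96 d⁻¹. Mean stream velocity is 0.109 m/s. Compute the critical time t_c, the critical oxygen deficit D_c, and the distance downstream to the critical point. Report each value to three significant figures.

At the critical point dD/dt = 0, so k_d L₀ e^(−k_d t) = k_2 D. Substituting D(t) from the Streeter–Phelps equation and solving for t gives
t_c = ln[(k_2/k_d)(1 − D₀(k_2−k_d)/(k_d L₀))] / (k_2−k_d).
Here k_2−k_d = 1.718 d⁻¹ and 1 − D₀(k_2−k_d)/(k_d L₀) = 1 − 1.54×1.718/(0.242×42.7) = 0.7440, so
t_c = ln(8.099 × 0.7440) / 1.718 = 1.796 / 1.718 = 1.045 d.
D_c = (k_d/k_2) L₀ e^(−k_d t_c) = (0.242/1.96) × 42.7 × e^(−0.242×1.045) = 0.1235 × 42.7 × 0.7765 = 4.094 mg/L.
x_c = v t_c = 0.109 m/s × 1.045 d × 86400 s/d = 9845 m ≈ 9.85 km.

t_c ≈ 1.05 d; D_c ≈ 4.09 mg/L; x_c ≈ 9.85 km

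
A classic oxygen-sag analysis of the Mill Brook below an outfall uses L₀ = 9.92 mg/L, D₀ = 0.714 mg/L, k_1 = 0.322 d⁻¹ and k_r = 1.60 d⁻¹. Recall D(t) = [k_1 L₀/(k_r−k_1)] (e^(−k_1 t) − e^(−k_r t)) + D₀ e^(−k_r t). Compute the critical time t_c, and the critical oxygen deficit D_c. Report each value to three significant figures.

t_c = [1/(k_r−k_1)] ln[(k_r/k_1)(1 − D₀(k_r−k_1)/(k_1 L₀))]
= [1/(1.60−0.322)] ln[(1.60/0.322)(1 − 0.714×1.278/(0.322×9.92))]
= (1/1.278) ln[4.969 × 0.7143] = 0.7825 × ln(3.549) = 0.7825 × 1.267 = 0.9912 d.
L(t_c) = L₀ e^(−k_1 t_c) = 9.92 × 0.7267 = 7.209 mg/L, and at the critical point k_r D_c = k_1 L, so D_c = (0.322/1.60) × 7.209 = 1.451 mg/L.

t_c ≈ 0.991 d; D_c ≈ 1.45 mg/L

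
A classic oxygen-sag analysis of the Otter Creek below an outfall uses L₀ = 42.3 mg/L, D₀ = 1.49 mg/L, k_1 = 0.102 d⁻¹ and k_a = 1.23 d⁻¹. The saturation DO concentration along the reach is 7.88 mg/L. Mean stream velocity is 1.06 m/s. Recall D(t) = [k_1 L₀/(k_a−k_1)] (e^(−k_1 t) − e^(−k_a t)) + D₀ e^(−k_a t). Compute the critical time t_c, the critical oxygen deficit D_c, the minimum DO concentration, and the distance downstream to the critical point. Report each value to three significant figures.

t_c ≈ 1.77 d; D_c ≈ 2.93 mg/L; min DO ≈ 4.95 mg/L; x_c ≈ 162 km

t_c = [1/(k_a−k_1)] ln[(k_a/k_1)(1 − D₀(k_a−k_1)/(k_1 L₀))]
= [1/(1.23−0.102)] ln[(1.23/0.102)(1 − 1.49×1.128/(0.102×42.3))]
= (1/1.128) ln[12.06 × 0.6105] = 0.8865 × ln(7.361) = 0.8865 × 1.996 = 1.770 d.
D_c = (k_1/k_a) L₀ e^(−k_1 t_c) = (0.102/1.23) × 42.3 × e^(−0.102×1.770) = 0.08293 × 42.3 × 0.8348 = 2.928 mg/L.
Minimum DO = C_s − D_c = 7.88 − 2.928 = 4.952 mg/L.
x_c = v t_c = 1.06 m/s × 1.770 d × 86400 s/d = 162100 m ≈ 162 km.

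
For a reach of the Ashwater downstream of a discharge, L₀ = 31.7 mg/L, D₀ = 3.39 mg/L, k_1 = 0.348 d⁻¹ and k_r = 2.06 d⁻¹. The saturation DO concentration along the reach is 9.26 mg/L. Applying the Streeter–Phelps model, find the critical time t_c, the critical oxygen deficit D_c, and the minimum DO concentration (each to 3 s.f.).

t_c ≈ 0.603 d; D_c ≈ 4.34 mg/L; min DO ≈ 4.92 mg/L

With k_r/k_1 = 5.920 and 1 − D₀(k_r−k_1)/(k_1 L₀) = 0.4739,
t_c = ln(5.920 × 0.4739) / (2.06 − 0.348) = ln(2.805) / 1.712 = 1.032/1.712 = 0.6025 d.
D_c = (k_1/k_r) L₀ e^(−k_1 t_c) = (0.348/2.06) × 31.7 × e^(−0.348×0.6025) = 0.1689 × 31.7 × 0.8108 = 4.342 mg/L.
Minimum DO = C_s − D_c = 9.26 − 4.342 = 4.918 mg/L.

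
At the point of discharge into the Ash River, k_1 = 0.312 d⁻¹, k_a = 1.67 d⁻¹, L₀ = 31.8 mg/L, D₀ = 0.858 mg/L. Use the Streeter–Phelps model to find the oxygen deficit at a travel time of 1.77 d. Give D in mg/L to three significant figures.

k_1 L₀/(k_a−k_1) = 0.312×31.8/(1.67−0.312) = 9.922/1.358 = 7.306 mg/L.
e^(−k_1 t) = e^(−0.312×1.770) = 0.5757; e^(−k_a t) = e^(−1.67×1.770) = 0.05203.
D = 7.306 × (0.5757 − 0.05203) + 0.858 × 0.05203 = 3.826 + 0.04464 = 3.870 mg/L.

D ≈ 3.87 mg/L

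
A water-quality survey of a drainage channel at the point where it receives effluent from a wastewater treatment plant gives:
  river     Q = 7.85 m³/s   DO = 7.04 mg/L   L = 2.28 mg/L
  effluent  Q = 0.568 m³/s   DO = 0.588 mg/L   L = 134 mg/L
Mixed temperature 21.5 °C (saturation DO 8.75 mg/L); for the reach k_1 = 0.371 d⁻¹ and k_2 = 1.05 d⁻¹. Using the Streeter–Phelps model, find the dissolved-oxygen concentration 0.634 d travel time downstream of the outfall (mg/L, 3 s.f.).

Mixed DO = (7.85×7.04 + 0.568×0.588)/(7.85+0.568) = 55.60/8.418 = 6.605 mg/L.
Mixed L₀ = (7.85×2.28 + 0.568×134)/(8.418) = 94.01/8.418 = 11.17 mg/L.
Initial deficit D₀ = C_s − DO₀ = 8.75 − 6.605 = 2.145 mg/L.
D(0.634) = [0.371×11.17/(1.05−0.371)](e^(−0.371×0.634) − e^(−1.05×0.634)) + 2.145 e^(−1.05×0.634)
= 6.102 × (0.7904 − 0.5139) + 2.145 × 0.5139 = 2.790 mg/L.
DO = 8.75 − 2.790 = 5.960 mg/L.

DO ≈ 5.96 mg/L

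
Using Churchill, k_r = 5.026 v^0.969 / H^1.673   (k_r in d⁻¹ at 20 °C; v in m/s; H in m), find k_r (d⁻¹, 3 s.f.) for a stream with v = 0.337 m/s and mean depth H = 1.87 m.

k_r ≈ 0.615 d⁻¹

k_r = 5.026 × 0.337^0.969 / 1.87^1.673 = 5.026 × 0.3486 / 2.850 = 0.6148 d⁻¹.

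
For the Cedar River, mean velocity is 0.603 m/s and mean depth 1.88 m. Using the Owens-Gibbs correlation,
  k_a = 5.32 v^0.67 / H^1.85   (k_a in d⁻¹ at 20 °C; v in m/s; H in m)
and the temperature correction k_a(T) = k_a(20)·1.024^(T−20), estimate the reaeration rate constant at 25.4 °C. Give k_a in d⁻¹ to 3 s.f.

k_a(20) = 5.32 × 0.603^0.67 / 1.88^1.85 = 5.32 × 0.7125 / 3.215 = 1.179 d⁻¹.
k_a(25.4) = 1.179 × 1.024^(25.4−20) = 1.179 × 1.137 = 1.340 d⁻¹.

k_a ≈ 1.34 d⁻¹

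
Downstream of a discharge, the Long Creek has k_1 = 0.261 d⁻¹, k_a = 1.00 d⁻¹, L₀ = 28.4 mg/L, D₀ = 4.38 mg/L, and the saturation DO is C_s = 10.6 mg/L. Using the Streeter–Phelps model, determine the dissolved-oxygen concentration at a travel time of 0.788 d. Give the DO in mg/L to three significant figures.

k_1 L₀/(k_a−k_1) = 0.261×28.4/(1.00−0.261) = 7.412/0.7390 = 10.03 mg/L.
e^(−k_1 t) = e^(−0.261×0.7880) = 0.8141; e^(−k_a t) = e^(−1.00×0.7880) = 0.4548.
D = 10.03 × (0.8141 − 0.4548) + 4.38 × 0.4548 = 3.604 + 1.992 = 5.596 mg/L.
DO = C_s − D = 10.6 − 5.596 = 5.004 mg/L.

DO ≈ 5.00 mg/L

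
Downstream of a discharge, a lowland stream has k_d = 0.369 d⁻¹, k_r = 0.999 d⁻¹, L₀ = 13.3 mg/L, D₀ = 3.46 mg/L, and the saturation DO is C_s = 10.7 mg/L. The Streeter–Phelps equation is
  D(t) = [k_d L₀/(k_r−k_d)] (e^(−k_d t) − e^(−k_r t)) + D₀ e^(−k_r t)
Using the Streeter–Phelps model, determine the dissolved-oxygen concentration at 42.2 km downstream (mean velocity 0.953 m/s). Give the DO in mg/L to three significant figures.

DO ≈ 6.85 mg/L

Travel time t = x/v = 42.2 km / (0.953 m/s) = 42200 m / 0.953 m/s = 44280 s = 0.5125 d.
k_d L₀/(k_r−k_d) = 0.369×13.3/(0.999−0.369) = 4.908/0.6300 = 7.790 mg/L.
e^(−k_d t) = e^(−0.369×0.5125) = 0.8277; e^(−k_r t) = e^(−0.999×0.5125) = 0.5993.
D = 7.790 × (0.8277 − 0.5993) + 3.46 × 0.5993 = 1.779 + 2.074 = 3.853 mg/L.
DO = C_s − D = 10.7 − 3.853 = 6.847 mg/L.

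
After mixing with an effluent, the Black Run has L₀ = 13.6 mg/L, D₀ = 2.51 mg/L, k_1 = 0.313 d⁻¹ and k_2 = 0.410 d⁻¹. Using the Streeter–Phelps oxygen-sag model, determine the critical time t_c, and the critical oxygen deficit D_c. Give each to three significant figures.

t_c ≈ 2.18 d; D_c ≈ 5.25 mg/L

t_c = [1/(k_2−k_1)] ln[(k_2/k_1)(1 − D₀(k_2−k_1)/(k_1 L₀))]
= [1/(0.410−0.313)] ln[(0.410/0.313)(1 − 2.51×0.09700/(0.313×13.6))]
= (1/0.09700) ln[1.310 × 0.9428] = 10.31 × ln(1.235) = 10.31 × 0.2111 = 2.176 d.
L(t_c) = L₀ e^(−k_1 t_c) = 13.6 × 0.5061 = 6.883 mg/L, and at the critical point k_2 D_c = k_1 L, so D_c = (0.313/0.410) × 6.883 = 5.254 mg/L.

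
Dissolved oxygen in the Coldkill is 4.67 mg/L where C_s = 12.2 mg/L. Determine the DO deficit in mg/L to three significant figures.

D = C_s − C = 12.2 − 4.67 = 7.53 mg/L.

D ≈ 7.53 mg/L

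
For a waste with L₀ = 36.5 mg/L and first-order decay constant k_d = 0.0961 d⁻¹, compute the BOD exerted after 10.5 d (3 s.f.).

y_t = L₀(1 − e^(−k_d t)) = 36.5 × (1 − e^(−0.0961×10.5))
= 36.5 × (1 − 0.3646) = 36.5 × 0.6354 = 23.19 mg/L.

y ≈ 23.2 mg/L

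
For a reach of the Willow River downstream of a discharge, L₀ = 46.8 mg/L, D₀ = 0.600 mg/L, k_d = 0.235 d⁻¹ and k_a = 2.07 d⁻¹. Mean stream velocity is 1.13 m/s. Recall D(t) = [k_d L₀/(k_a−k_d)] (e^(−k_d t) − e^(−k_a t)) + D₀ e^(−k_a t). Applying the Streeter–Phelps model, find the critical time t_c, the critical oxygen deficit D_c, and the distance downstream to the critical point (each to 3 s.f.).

At the critical point dD/dt = 0, so k_d L₀ e^(−k_d t) = k_a D. Substituting D(t) from the Streeter–Phelps equation and solving for t gives
t_c = ln[(k_a/k_d)(1 − D₀(k_a−k_d)/(k_d L₀))] / (k_a−k_d).
Here k_a−k_d = 1.835 d⁻¹ and 1 − D₀(k_a−k_d)/(k_d L₀) = 1 − 0.600×1.835/(0.235×46.8) = 0.8999, so
t_c = ln(8.809 × 0.8999) / 1.835 = 2.070 / 1.835 = 1.128 d.
D_c = (k_d/k_a) L₀ e^(−k_d t_c) = (0.235/2.07) × 46.8 × e^(−0.235×1.128) = 0.1135 × 46.8 × 0.7671 = 4.076 mg/L.
x_c = v t_c = 1.13 m/s × 1.128 d × 86400 s/d = 110100 m ≈ 110 km.

t_c ≈ 1.13 d; D_c ≈ 4.08 mg/L; x_c ≈ 110 km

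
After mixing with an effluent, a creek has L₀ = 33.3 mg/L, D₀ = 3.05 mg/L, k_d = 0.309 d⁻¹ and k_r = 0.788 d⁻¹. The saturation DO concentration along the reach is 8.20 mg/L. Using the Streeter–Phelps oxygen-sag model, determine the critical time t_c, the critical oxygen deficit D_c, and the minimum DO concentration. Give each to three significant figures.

t_c ≈ 1.63 d; D_c ≈ 7.88 mg/L; min DO ≈ 0.320 mg/L

At the critical point dD/dt = 0, so k_d L₀ e^(−k_d t) = k_r D. Substituting D(t) from the Streeter–Phelps equation and solving for t gives
t_c = ln[(k_r/k_d)(1 − D₀(k_r−k_d)/(k_d L₀))] / (k_r−k_d).
Here k_r−k_d = 0.4790 d⁻¹ and 1 − D₀(k_r−k_d)/(k_d L₀) = 1 − 3.05×0.4790/(0.309×33.3) = 0.8580, so
t_c = ln(2.550 × 0.8580) / 0.4790 = 0.7830 / 0.4790 = 1.635 d.
L(t_c) = L₀ e^(−k_d t_c) = 33.3 × 0.6034 = 20.09 mg/L, and at the critical point k_r D_c = k_d L, so D_c = (0.309/0.788) × 20.09 = 7.880 mg/L.
Minimum DO = C_s − D_c = 8.20 − 7.880 = 0.3204 mg/L.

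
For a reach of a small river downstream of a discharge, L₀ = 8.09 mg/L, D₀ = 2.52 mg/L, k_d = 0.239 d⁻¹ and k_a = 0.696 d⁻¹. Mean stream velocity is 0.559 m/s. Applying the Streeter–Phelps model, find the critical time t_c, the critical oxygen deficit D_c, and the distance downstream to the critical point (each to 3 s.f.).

At the critical point dD/dt = 0, so k_d L₀ e^(−k_d t) = k_a D. Substituting D(t) from the Streeter–Phelps equation and solving for t gives
t_c = ln[(k_a/k_d)(1 − D₀(k_a−k_d)/(k_d L₀))] / (k_a−k_d).
Here k_a−k_d = 0.4570 d⁻¹ and 1 − D₀(k_a−k_d)/(k_d L₀) = 1 − 2.52×0.4570/(0.239×8.09) = 0.4044, so
t_c = ln(2.912 × 0.4044) / 0.4570 = 0.1635 / 0.4570 = 0.3577 d.
D_c = (k_d/k_a) L₀ e^(−k_d t_c) = (0.239/0.696) × 8.09 × e^(−0.239×0.3577) = 0.3434 × 8.09 × 0.9181 = 2.550 mg/L.
x_c = v t_c = 0.559 m/s × 0.3577 d × 86400 s/d = 17280 m ≈ 17.3 km.

t_c ≈ 0.358 d; D_c ≈ 2.55 mg/L; x_c ≈ 17.3 km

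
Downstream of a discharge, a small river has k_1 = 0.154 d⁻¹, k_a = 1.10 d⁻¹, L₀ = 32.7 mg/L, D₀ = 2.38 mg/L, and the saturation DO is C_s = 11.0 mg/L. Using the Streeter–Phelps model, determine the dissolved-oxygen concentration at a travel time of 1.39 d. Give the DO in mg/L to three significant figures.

DO ≈ 7.34 mg/L

k_1 L₀/(k_a−k_1) = 0.154×32.7/(1.10−0.154) = 5.036/0.9460 = 5.323 mg/L.
e^(−k_1 t) = e^(−0.154×1.390) = 0.8073; e^(−k_a t) = e^(−1.10×1.390) = 0.2168.
D = 5.323 × (0.8073 − 0.2168) + 2.38 × 0.2168 = 3.144 + 0.5159 = 3.660 mg/L.
DO = C_s − D = 11.0 − 3.660 = 7.340 mg/L.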